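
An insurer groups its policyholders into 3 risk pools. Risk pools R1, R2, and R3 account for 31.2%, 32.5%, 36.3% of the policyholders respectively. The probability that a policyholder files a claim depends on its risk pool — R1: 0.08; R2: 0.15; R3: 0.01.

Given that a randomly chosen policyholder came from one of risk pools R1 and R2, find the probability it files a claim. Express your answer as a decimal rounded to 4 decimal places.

Let S = {R1, R2}.
P(S) = 0.312 + 0.325 = 0.637.
P(C ∩ S) = 0.08·0.312 + 0.15·0.325 = 0.02496 + 0.04875 = 0.07371.
P(C | S) = 0.07371 / 0.637 = 0.115714…

P(C|S) ≈ 0.1157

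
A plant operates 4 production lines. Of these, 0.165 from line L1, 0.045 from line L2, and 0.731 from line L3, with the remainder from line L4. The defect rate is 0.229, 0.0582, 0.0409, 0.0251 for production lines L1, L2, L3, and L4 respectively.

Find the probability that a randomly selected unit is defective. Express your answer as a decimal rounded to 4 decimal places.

0.0718

P(L4) = 1 − (0.165 + 0.045 + 0.731) = 0.059.
Summing over the partition,
P(D) = P(D|L1)·P(L1) + P(D|L2)·P(L2) + P(D|L3)·P(L3) + P(D|L4)·P(L4)
      = 0.229·0.165 + 0.0582·0.045 + 0.0409·0.731 + 0.0251·0.059
      = 0.037785 + 0.002619 + 0.0298979 + 0.0014809 = 0.0717828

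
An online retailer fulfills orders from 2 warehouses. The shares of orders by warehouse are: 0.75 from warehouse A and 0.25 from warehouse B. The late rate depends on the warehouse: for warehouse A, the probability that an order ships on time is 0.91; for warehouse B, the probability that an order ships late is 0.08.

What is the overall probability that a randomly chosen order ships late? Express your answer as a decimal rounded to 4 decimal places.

P(L|A) = 1 − 0.91 = 0.09.
P(L) = P(L|A)·P(A) + P(L|B)·P(B)
      = 0.09·0.75 + 0.08·0.25
      = 0.0675 + 0.02 = 0.0875

P(L) ≈ 0.0875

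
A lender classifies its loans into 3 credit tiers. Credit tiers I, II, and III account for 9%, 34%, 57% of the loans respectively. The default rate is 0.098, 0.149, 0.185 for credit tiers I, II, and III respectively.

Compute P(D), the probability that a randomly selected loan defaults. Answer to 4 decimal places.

P(D) ≈ 0.1649

Summing over the partition,
P(D) = P(D|I)·P(I) + P(D|II)·P(II) + P(D|III)·P(III)
      = 0.098·0.09 + 0.149·0.34 + 0.185·0.57
      = 0.00882 + 0.05066 + 0.10545 = 0.16493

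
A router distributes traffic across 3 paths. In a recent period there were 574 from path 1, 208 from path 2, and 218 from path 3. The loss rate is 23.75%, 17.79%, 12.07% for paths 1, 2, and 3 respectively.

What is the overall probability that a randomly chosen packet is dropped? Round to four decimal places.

0.1996

Total: 574 + 208 + 218 = 1000.
P(1) = 574/1000 = 0.574. P(2) = 208/1000 = 0.208. P(3) = 218/1000 = 0.218.
By the law of total probability,
P(L) = P(L|1)·P(1) + P(L|2)·P(2) + P(L|3)·P(3)
      = 0.2375·0.574 + 0.1779·0.208 + 0.1207·0.218
      = 0.136325 + 0.0370032 + 0.0263126 = 0.1996408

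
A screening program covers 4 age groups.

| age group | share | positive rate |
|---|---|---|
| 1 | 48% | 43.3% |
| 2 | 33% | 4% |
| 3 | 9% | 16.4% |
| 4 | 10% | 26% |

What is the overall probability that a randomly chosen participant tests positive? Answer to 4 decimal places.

Summing over the partition,
P(T) = P(T|1)·P(1) + P(T|2)·P(2) + P(T|3)·P(3) + P(T|4)·P(4)
      = 0.433·0.48 + 0.04·0.33 + 0.164·0.09 + 0.26·0.1
      = 0.20784 + 0.0132 + 0.01476 + 0.026 = 0.2618

0.2618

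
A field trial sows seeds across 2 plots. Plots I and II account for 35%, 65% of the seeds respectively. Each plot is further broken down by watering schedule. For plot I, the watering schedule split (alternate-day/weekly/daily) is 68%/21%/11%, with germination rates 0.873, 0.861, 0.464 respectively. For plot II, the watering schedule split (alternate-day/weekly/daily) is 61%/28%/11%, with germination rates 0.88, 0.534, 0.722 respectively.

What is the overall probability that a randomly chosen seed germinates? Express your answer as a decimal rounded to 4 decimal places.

P(G|I) = 0.68·0.873 + 0.21·0.861 + 0.11·0.464 = 0.59364 + 0.18081 + 0.05104 = 0.82549
P(G|II) = 0.61·0.88 + 0.28·0.534 + 0.11·0.722 = 0.5368 + 0.14952 + 0.07942 = 0.76574
Then overall,
P(G) = 0.35·0.82549 + 0.65·0.76574
      = 0.2889215 + 0.497731 = 0.7866525

0.7867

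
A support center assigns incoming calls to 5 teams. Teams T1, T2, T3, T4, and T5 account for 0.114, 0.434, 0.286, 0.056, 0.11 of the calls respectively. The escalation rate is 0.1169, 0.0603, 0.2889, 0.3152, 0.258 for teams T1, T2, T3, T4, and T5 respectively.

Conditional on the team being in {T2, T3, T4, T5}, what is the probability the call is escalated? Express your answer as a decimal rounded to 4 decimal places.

P(E|S) ≈ 0.1747

Let S = {T2, T3, T4, T5}.
P(S) = 0.434 + 0.286 + 0.056 + 0.11 = 0.886.
P(E ∩ S) = 0.0603·0.434 + 0.2889·0.286 + 0.3152·0.056 + 0.258·0.11 = 0.0261702 + 0.0826254 + 0.0176512 + 0.02838 = 0.1548268.
P(E | S) = 0.1548268 / 0.886 = 0.174748…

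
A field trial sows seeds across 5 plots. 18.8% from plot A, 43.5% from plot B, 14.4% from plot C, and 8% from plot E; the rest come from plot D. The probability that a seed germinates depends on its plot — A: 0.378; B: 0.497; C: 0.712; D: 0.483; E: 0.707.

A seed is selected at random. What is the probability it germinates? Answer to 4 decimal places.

P(G) ≈ 0.5202

P(D) = 1 − (0.188 + 0.435 + 0.144 + 0.08) = 0.153.
Using total probability over the partition,
P(G) = P(G|A)·P(A) + P(G|B)·P(B) + P(G|C)·P(C) + P(G|D)·P(D) + P(G|E)·P(E)
      = 0.378·0.188 + 0.497·0.435 + 0.712·0.144 + 0.483·0.153 + 0.707·0.08
      = 0.071064 + 0.216195 + 0.102528 + 0.073899 + 0.05656 = 0.520246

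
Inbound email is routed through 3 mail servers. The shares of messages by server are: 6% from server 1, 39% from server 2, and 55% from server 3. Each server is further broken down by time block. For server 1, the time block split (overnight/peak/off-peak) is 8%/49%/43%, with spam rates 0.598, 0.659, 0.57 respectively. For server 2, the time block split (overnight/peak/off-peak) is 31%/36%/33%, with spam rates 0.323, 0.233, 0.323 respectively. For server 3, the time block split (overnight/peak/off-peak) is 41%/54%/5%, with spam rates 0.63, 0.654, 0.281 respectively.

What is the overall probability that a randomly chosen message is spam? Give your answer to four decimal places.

P(S|1) = 0.08·0.598 + 0.49·0.659 + 0.43·0.57 = 0.04784 + 0.32291 + 0.2451 = 0.61585
P(S|2) = 0.31·0.323 + 0.36·0.233 + 0.33·0.323 = 0.10013 + 0.08388 + 0.10659 = 0.2906
P(S|3) = 0.41·0.63 + 0.54·0.654 + 0.05·0.281 = 0.2583 + 0.35316 + 0.01405 = 0.62551
By total probability over the outer partition,
P(S) = 0.06·0.61585 + 0.39·0.2906 + 0.55·0.62551
      = 0.036951 + 0.113334 + 0.3440305 = 0.4943155

0.4943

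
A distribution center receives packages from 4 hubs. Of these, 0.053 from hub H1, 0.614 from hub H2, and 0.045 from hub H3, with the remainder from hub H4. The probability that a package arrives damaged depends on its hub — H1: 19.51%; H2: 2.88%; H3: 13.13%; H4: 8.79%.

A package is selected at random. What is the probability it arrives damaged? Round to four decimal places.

0.0592

P(H4) = 1 − (0.053 + 0.614 + 0.045) = 0.288.
P(D) = P(D|H1)·P(H1) + P(D|H2)·P(H2) + P(D|H3)·P(H3) + P(D|H4)·P(H4)
      = 0.1951·0.053 + 0.0288·0.614 + 0.1313·0.045 + 0.0879·0.288
      = 0.0103403 + 0.0176832 + 0.0059085 + 0.0253152 = 0.0592472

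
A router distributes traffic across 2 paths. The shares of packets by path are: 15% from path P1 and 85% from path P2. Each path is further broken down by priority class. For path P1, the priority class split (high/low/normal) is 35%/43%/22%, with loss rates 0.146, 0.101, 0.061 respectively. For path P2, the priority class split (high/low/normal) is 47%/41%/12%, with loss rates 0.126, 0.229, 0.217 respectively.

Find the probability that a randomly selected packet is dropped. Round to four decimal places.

P(L) ≈ 0.1685

P(L|P1) = 0.35·0.146 + 0.43·0.101 + 0.22·0.061 = 0.0511 + 0.04343 + 0.01342 = 0.10795
P(L|P2) = 0.47·0.126 + 0.41·0.229 + 0.12·0.217 = 0.05922 + 0.09389 + 0.02604 = 0.17915
By total probability over the outer partition,
P(L) = 0.15·0.10795 + 0.85·0.17915
      = 0.0161925 + 0.1522775 = 0.16847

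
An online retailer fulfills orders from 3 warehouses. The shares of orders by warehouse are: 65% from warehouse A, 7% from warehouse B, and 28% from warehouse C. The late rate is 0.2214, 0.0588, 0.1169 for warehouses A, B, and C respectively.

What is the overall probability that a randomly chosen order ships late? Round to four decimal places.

P(L) ≈ 0.1808

P(L) = P(L|A)·P(A) + P(L|B)·P(B) + P(L|C)·P(C)
      = 0.2214·0.65 + 0.0588·0.07 + 0.1169·0.28
      = 0.14391 + 0.004116 + 0.032732 = 0.180758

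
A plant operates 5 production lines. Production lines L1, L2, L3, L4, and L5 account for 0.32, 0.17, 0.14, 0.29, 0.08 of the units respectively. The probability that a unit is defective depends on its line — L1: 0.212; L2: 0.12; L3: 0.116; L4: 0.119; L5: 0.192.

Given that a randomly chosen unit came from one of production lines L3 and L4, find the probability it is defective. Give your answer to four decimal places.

0.1180

Let S = {L3, L4}.
P(S) = 0.14 + 0.29 = 0.43.
P(D ∩ S) = 0.116·0.14 + 0.119·0.29 = 0.01624 + 0.03451 = 0.05075.
P(D | S) = 0.05075 / 0.43 = 0.118023…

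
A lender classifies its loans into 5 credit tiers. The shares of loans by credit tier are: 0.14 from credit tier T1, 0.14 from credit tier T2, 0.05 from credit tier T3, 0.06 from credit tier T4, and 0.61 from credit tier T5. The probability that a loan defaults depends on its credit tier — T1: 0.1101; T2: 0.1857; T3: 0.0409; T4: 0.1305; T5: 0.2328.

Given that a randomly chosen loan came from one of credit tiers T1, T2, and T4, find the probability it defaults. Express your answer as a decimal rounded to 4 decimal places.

Let S = {T1, T2, T4}.
P(S) = 0.14 + 0.14 + 0.06 = 0.34.
P(D ∩ S) = 0.1101·0.14 + 0.1857·0.14 + 0.1305·0.06 = 0.015414 + 0.025998 + 0.00783 = 0.049242.
P(D | S) = 0.049242 / 0.34 = 0.144829…

0.1448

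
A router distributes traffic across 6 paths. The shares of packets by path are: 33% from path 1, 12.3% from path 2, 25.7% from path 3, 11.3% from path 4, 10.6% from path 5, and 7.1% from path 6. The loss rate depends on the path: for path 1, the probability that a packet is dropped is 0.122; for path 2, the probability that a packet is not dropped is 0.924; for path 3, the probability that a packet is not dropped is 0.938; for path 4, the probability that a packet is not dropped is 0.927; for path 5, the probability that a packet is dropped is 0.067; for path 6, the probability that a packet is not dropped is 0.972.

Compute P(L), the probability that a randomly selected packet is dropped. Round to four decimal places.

P(L) ≈ 0.0829

P(L|2) = 1 − 0.924 = 0.076.
P(L|3) = 1 − 0.938 = 0.062.
P(L|4) = 1 − 0.927 = 0.073.
P(L|6) = 1 − 0.972 = 0.028.
Summing over the partition,
P(L) = P(L|1)·P(1) + P(L|2)·P(2) + P(L|3)·P(3) + P(L|4)·P(4) + P(L|5)·P(5) + P(L|6)·P(6)
      = 0.122·0.33 + 0.076·0.123 + 0.062·0.257 + 0.073·0.113 + 0.067·0.106 + 0.028·0.071
      = 0.04026 + 0.009348 + 0.015934 + 0.008249 + 0.007102 + 0.001988 = 0.082881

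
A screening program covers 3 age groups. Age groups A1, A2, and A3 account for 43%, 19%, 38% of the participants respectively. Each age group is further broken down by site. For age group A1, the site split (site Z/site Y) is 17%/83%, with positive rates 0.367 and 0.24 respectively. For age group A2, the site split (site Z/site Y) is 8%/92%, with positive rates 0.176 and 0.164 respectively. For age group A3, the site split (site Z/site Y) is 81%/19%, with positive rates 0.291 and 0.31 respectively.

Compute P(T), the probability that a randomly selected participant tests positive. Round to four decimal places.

P(T|A1) = 0.17·0.367 + 0.83·0.24 = 0.06239 + 0.1992 = 0.26159
P(T|A2) = 0.08·0.176 + 0.92·0.164 = 0.01408 + 0.15088 = 0.16496
P(T|A3) = 0.81·0.291 + 0.19·0.31 = 0.23571 + 0.0589 = 0.29461
By total probability over the outer partition,
P(T) = 0.43·0.26159 + 0.19·0.16496 + 0.38·0.29461
      = 0.1124837 + 0.0313424 + 0.1119518 = 0.2557779

0.2558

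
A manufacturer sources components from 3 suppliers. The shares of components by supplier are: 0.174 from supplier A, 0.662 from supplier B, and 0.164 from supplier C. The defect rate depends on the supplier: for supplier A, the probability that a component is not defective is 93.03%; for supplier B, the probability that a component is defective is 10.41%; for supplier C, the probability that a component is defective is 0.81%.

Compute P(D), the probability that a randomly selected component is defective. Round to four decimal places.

P(D|A) = 1 − 0.9303 = 0.0697.
P(D) = P(D|A)·P(A) + P(D|B)·P(B) + P(D|C)·P(C)
      = 0.0697·0.174 + 0.1041·0.662 + 0.0081·0.164
      = 0.0121278 + 0.0689142 + 0.0013284 = 0.0823704

P(D) ≈ 0.0824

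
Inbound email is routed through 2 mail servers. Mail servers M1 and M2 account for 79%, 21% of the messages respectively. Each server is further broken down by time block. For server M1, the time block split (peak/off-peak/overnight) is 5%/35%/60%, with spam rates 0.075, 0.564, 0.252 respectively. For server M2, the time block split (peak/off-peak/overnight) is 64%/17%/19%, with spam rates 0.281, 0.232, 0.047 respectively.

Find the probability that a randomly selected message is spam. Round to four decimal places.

P(S|M1) = 0.05·0.075 + 0.35·0.564 + 0.6·0.252 = 0.00375 + 0.1974 + 0.1512 = 0.35235
P(S|M2) = 0.64·0.281 + 0.17·0.232 + 0.19·0.047 = 0.17984 + 0.03944 + 0.00893 = 0.22821
Then overall,
P(S) = 0.79·0.35235 + 0.21·0.22821
      = 0.2783565 + 0.0479241 = 0.3262806

0.3263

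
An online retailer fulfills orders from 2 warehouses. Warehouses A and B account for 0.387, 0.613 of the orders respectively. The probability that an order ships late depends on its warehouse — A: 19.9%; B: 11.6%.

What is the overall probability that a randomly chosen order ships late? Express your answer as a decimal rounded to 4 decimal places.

By the law of total probability,
P(L) = P(L|A)·P(A) + P(L|B)·P(B)
      = 0.199·0.387 + 0.116·0.613
      = 0.077013 + 0.071108 = 0.148121

P(L) ≈ 0.1481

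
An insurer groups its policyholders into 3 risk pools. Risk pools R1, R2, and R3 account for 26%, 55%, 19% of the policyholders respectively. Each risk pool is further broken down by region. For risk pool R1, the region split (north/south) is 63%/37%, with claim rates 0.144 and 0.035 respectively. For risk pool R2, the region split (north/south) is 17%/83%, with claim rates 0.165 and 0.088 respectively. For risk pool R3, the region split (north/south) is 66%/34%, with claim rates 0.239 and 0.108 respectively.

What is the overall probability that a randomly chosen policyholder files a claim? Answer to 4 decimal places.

P(C|R1) = 0.63·0.144 + 0.37·0.035 = 0.09072 + 0.01295 = 0.10367
P(C|R2) = 0.17·0.165 + 0.83·0.088 = 0.02805 + 0.07304 = 0.10109
P(C|R3) = 0.66·0.239 + 0.34·0.108 = 0.15774 + 0.03672 = 0.19446
By total probability over the outer partition,
P(C) = 0.26·0.10367 + 0.55·0.10109 + 0.19·0.19446
      = 0.0269542 + 0.0555995 + 0.0369474 = 0.1195011

P(C) ≈ 0.1195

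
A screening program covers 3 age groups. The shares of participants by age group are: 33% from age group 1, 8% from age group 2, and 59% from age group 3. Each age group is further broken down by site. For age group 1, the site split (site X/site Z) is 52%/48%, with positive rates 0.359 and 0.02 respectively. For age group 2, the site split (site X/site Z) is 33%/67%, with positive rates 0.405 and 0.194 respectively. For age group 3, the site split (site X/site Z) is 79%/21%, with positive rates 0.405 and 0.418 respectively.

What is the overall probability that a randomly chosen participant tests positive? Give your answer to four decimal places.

P(T) ≈ 0.3264

P(T|1) = 0.52·0.359 + 0.48·0.02 = 0.18668 + 0.0096 = 0.19628
P(T|2) = 0.33·0.405 + 0.67·0.194 = 0.13365 + 0.12998 = 0.26363
P(T|3) = 0.79·0.405 + 0.21·0.418 = 0.31995 + 0.08778 = 0.40773
By total probability over the outer partition,
P(T) = 0.33·0.19628 + 0.08·0.26363 + 0.59·0.40773
      = 0.0647724 + 0.0210904 + 0.2405607 = 0.3264235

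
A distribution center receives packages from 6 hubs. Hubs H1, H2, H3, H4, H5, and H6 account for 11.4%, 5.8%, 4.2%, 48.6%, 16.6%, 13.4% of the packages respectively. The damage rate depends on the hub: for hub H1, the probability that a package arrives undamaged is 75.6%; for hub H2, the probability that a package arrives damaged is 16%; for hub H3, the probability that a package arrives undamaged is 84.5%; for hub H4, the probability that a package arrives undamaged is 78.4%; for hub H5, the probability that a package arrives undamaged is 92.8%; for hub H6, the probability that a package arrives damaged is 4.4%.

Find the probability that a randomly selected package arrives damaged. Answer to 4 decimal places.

0.1664

P(D|H1) = 1 − 0.756 = 0.244.
P(D|H3) = 1 − 0.845 = 0.155.
P(D|H4) = 1 − 0.784 = 0.216.
P(D|H5) = 1 − 0.928 = 0.072.
Using total probability over the partition,
P(D) = P(D|H1)·P(H1) + P(D|H2)·P(H2) + P(D|H3)·P(H3) + P(D|H4)·P(H4) + P(D|H5)·P(H5) + P(D|H6)·P(H6)
      = 0.244·0.114 + 0.16·0.058 + 0.155·0.042 + 0.216·0.486 + 0.072·0.166 + 0.044·0.134
      = 0.027816 + 0.00928 + 0.00651 + 0.104976 + 0.011952 + 0.005896 = 0.16643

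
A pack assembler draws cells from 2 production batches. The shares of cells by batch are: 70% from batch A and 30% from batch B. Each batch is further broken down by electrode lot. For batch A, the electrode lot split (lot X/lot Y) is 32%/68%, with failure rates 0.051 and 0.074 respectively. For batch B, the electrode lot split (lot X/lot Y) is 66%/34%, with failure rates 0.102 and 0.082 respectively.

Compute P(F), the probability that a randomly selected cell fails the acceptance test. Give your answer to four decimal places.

P(F|A) = 0.32·0.051 + 0.68·0.074 = 0.01632 + 0.05032 = 0.06664
P(F|B) = 0.66·0.102 + 0.34·0.082 = 0.06732 + 0.02788 = 0.0952
Then overall,
P(F) = 0.7·0.06664 + 0.3·0.0952
      = 0.046648 + 0.02856 = 0.075208

0.0752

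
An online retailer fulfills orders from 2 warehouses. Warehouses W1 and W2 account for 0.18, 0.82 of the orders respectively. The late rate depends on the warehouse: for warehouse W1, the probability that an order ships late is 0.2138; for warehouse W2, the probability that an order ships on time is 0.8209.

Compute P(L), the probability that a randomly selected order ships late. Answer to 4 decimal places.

0.1853

P(L|W2) = 1 − 0.8209 = 0.1791.
P(L) = P(L|W1)·P(W1) + P(L|W2)·P(W2)
      = 0.2138·0.18 + 0.1791·0.82
      = 0.038484 + 0.146862 = 0.185346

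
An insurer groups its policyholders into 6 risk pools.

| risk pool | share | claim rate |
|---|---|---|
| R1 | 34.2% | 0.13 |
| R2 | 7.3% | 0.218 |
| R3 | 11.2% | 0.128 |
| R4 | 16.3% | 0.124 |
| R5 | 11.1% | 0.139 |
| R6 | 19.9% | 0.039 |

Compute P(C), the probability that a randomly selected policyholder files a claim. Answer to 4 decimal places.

Summing over the partition,
P(C) = P(C|R1)·P(R1) + P(C|R2)·P(R2) + P(C|R3)·P(R3) + P(C|R4)·P(R4) + P(C|R5)·P(R5) + P(C|R6)·P(R6)
      = 0.13·0.342 + 0.218·0.073 + 0.128·0.112 + 0.124·0.163 + 0.139·0.111 + 0.039·0.199
      = 0.04446 + 0.015914 + 0.014336 + 0.020212 + 0.015429 + 0.007761 = 0.118112

P(C) ≈ 0.1181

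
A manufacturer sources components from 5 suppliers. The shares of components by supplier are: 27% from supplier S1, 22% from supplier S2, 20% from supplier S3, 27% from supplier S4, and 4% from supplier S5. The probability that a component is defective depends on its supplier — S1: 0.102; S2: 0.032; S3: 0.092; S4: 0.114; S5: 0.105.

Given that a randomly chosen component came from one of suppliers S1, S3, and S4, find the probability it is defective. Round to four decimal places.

0.1037

Let S = {S1, S3, S4}.
P(S) = 0.27 + 0.2 + 0.27 = 0.74.
P(D ∩ S) = 0.102·0.27 + 0.092·0.2 + 0.114·0.27 = 0.02754 + 0.0184 + 0.03078 = 0.07672.
P(D | S) = 0.07672 / 0.74 = 0.103676…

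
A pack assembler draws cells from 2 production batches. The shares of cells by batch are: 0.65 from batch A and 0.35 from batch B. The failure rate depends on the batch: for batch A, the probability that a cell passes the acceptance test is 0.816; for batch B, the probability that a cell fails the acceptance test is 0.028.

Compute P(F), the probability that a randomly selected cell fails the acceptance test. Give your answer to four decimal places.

P(F) ≈ 0.1294

P(F|A) = 1 − 0.816 = 0.184.
P(F) = P(F|A)·P(A) + P(F|B)·P(B)
      = 0.184·0.65 + 0.028·0.35
      = 0.1196 + 0.0098 = 0.1294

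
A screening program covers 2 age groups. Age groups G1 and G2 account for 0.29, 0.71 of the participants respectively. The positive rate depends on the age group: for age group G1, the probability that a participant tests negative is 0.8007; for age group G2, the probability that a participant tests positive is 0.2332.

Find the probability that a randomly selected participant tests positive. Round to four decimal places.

P(T) ≈ 0.2234

P(T|G1) = 1 − 0.8007 = 0.1993.
Using total probability over the partition,
P(T) = P(T|G1)·P(G1) + P(T|G2)·P(G2)
      = 0.1993·0.29 + 0.2332·0.71
      = 0.057797 + 0.165572 = 0.223369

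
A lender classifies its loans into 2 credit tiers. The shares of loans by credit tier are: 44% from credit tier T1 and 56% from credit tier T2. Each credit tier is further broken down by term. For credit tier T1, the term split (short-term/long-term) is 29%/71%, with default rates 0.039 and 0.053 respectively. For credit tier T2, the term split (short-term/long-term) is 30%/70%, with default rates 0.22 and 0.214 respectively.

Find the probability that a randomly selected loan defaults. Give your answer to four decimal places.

P(D) ≈ 0.1424

P(D|T1) = 0.29·0.039 + 0.71·0.053 = 0.01131 + 0.03763 = 0.04894
P(D|T2) = 0.3·0.22 + 0.7·0.214 = 0.066 + 0.1498 = 0.2158
Then overall,
P(D) = 0.44·0.04894 + 0.56·0.2158
      = 0.0215336 + 0.120848 = 0.1423816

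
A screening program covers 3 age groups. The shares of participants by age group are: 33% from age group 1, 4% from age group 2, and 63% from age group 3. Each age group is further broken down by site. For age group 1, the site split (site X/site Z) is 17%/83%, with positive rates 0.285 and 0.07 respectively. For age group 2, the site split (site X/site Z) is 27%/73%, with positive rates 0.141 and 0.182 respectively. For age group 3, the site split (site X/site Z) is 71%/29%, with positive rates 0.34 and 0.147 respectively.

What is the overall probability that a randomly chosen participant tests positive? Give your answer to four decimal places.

P(T|1) = 0.17·0.285 + 0.83·0.07 = 0.04845 + 0.0581 = 0.10655
P(T|2) = 0.27·0.141 + 0.73·0.182 = 0.03807 + 0.13286 = 0.17093
P(T|3) = 0.71·0.34 + 0.29·0.147 = 0.2414 + 0.04263 = 0.28403
By total probability over the outer partition,
P(T) = 0.33·0.10655 + 0.04·0.17093 + 0.63·0.28403
      = 0.0351615 + 0.0068372 + 0.1789389 = 0.2209376

P(T) ≈ 0.2209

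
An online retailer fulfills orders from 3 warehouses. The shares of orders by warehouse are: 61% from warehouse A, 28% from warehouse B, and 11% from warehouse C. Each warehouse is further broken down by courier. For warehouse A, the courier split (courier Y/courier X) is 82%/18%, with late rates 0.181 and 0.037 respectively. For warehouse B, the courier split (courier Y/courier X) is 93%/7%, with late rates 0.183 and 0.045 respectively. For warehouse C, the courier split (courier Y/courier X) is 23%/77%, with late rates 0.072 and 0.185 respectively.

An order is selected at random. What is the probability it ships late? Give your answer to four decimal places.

0.1606

P(L|A) = 0.82·0.181 + 0.18·0.037 = 0.14842 + 0.00666 = 0.15508
P(L|B) = 0.93·0.183 + 0.07·0.045 = 0.17019 + 0.00315 = 0.17334
P(L|C) = 0.23·0.072 + 0.77·0.185 = 0.01656 + 0.14245 = 0.15901
By total probability over the outer partition,
P(L) = 0.61·0.15508 + 0.28·0.17334 + 0.11·0.15901
      = 0.0945988 + 0.0485352 + 0.0174911 = 0.1606251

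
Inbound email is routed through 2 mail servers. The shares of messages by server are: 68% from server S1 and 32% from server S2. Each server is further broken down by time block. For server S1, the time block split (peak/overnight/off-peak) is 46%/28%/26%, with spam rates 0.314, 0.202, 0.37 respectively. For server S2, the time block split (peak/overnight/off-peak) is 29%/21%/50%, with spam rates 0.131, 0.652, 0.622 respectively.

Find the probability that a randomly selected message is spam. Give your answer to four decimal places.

P(S|S1) = 0.46·0.314 + 0.28·0.202 + 0.26·0.37 = 0.14444 + 0.05656 + 0.0962 = 0.2972
P(S|S2) = 0.29·0.131 + 0.21·0.652 + 0.5·0.622 = 0.03799 + 0.13692 + 0.311 = 0.48591
By total probability over the outer partition,
P(S) = 0.68·0.2972 + 0.32·0.48591
      = 0.202096 + 0.1554912 = 0.3575872

0.3576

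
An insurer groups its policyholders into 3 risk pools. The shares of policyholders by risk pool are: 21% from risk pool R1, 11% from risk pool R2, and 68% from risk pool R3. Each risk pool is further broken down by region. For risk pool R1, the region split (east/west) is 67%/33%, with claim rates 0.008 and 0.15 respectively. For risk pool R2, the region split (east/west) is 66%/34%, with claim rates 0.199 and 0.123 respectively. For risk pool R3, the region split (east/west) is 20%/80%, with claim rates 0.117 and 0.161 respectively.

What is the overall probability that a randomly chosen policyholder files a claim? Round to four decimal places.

P(C|R1) = 0.67·0.008 + 0.33·0.15 = 0.00536 + 0.0495 = 0.05486
P(C|R2) = 0.66·0.199 + 0.34·0.123 = 0.13134 + 0.04182 = 0.17316
P(C|R3) = 0.2·0.117 + 0.8·0.161 = 0.0234 + 0.1288 = 0.1522
Then overall,
P(C) = 0.21·0.05486 + 0.11·0.17316 + 0.68·0.1522
      = 0.0115206 + 0.0190476 + 0.103496 = 0.1340642

P(C) ≈ 0.1341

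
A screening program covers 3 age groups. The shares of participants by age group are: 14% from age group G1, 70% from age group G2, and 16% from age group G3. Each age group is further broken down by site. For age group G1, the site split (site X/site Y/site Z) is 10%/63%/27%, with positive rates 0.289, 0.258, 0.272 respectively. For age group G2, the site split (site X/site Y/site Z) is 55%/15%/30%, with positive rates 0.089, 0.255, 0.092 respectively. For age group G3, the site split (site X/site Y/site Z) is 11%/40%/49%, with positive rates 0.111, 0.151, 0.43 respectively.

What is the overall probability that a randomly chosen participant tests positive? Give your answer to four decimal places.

P(T) ≈ 0.1628

P(T|G1) = 0.1·0.289 + 0.63·0.258 + 0.27·0.272 = 0.0289 + 0.16254 + 0.07344 = 0.26488
P(T|G2) = 0.55·0.089 + 0.15·0.255 + 0.3·0.092 = 0.04895 + 0.03825 + 0.0276 = 0.1148
P(T|G3) = 0.11·0.111 + 0.4·0.151 + 0.49·0.43 = 0.01221 + 0.0604 + 0.2107 = 0.28331
By total probability over the outer partition,
P(T) = 0.14·0.26488 + 0.7·0.1148 + 0.16·0.28331
      = 0.0370832 + 0.08036 + 0.0453296 = 0.1627728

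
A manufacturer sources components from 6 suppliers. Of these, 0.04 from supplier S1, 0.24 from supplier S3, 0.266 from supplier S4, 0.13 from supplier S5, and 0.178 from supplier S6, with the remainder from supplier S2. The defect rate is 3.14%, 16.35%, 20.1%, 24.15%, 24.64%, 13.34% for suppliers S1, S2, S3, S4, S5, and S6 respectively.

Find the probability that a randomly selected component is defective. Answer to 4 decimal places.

P(S2) = 1 − (0.04 + 0.24 + 0.266 + 0.13 + 0.178) = 0.146.
By the law of total probability,
P(D) = P(D|S1)·P(S1) + P(D|S2)·P(S2) + P(D|S3)·P(S3) + P(D|S4)·P(S4) + P(D|S5)·P(S5) + P(D|S6)·P(S6)
      = 0.0314·0.04 + 0.1635·0.146 + 0.201·0.24 + 0.2415·0.266 + 0.2464·0.13 + 0.1334·0.178
      = 0.001256 + 0.023871 + 0.04824 + 0.064239 + 0.032032 + 0.0237452 = 0.1933832

0.1934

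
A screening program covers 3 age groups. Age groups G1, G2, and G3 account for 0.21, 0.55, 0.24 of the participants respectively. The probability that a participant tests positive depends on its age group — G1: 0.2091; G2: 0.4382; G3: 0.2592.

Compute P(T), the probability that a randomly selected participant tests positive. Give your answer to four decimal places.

P(T) = P(T|G1)·P(G1) + P(T|G2)·P(G2) + P(T|G3)·P(G3)
      = 0.2091·0.21 + 0.4382·0.55 + 0.2592·0.24
      = 0.043911 + 0.24101 + 0.062208 = 0.347129

0.3471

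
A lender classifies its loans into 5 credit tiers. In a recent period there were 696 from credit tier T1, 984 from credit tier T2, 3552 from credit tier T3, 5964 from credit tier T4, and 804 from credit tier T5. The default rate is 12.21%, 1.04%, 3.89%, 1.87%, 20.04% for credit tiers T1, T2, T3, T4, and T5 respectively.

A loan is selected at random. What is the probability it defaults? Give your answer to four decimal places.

0.0422

Total: 696 + 984 + 3552 + 5964 + 804 = 12000.
P(T1) = 696/12000 = 0.058. P(T2) = 984/12000 = 0.082. P(T3) = 3552/12000 = 0.296. P(T4) = 5964/12000 = 0.497. P(T5) = 804/12000 = 0.067.
P(D) = P(D|T1)·P(T1) + P(D|T2)·P(T2) + P(D|T3)·P(T3) + P(D|T4)·P(T4) + P(D|T5)·P(T5)
      = 0.1221·0.058 + 0.0104·0.082 + 0.0389·0.296 + 0.0187·0.497 + 0.2004·0.067
      = 0.0070818 + 0.0008528 + 0.0115144 + 0.0092939 + 0.0134268 = 0.0421697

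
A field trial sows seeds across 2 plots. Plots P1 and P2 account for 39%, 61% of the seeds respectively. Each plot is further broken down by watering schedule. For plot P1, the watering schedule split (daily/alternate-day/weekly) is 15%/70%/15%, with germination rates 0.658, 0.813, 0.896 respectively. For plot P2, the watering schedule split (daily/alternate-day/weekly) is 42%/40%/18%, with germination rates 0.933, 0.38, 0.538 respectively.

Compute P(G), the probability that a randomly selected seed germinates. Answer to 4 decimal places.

0.7037

P(G|P1) = 0.15·0.658 + 0.7·0.813 + 0.15·0.896 = 0.0987 + 0.5691 + 0.1344 = 0.8022
P(G|P2) = 0.42·0.933 + 0.4·0.38 + 0.18·0.538 = 0.39186 + 0.152 + 0.09684 = 0.6407
By total probability over the outer partition,
P(G) = 0.39·0.8022 + 0.61·0.6407
      = 0.312858 + 0.390827 = 0.703685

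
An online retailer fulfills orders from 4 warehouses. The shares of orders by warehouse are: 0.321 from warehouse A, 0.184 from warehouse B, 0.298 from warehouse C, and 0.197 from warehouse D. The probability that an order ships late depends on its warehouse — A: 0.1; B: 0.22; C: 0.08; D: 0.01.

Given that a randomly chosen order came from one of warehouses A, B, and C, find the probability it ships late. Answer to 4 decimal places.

Let S = {A, B, C}.
P(S) = 0.321 + 0.184 + 0.298 = 0.803.
P(L ∩ S) = 0.1·0.321 + 0.22·0.184 + 0.08·0.298 = 0.0321 + 0.04048 + 0.02384 = 0.09642.
P(L | S) = 0.09642 / 0.803 = 0.120075…

0.1201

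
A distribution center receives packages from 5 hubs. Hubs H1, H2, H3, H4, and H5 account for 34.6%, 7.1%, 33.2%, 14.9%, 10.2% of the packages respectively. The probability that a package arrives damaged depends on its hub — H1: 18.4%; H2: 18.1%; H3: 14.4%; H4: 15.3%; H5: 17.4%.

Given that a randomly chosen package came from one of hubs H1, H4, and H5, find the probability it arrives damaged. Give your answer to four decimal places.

P(D|S) ≈ 0.1746

Let S = {H1, H4, H5}.
P(S) = 0.346 + 0.149 + 0.102 = 0.597.
P(D ∩ S) = 0.184·0.346 + 0.153·0.149 + 0.174·0.102 = 0.063664 + 0.022797 + 0.017748 = 0.104209.
P(D | S) = 0.104209 / 0.597 = 0.174554…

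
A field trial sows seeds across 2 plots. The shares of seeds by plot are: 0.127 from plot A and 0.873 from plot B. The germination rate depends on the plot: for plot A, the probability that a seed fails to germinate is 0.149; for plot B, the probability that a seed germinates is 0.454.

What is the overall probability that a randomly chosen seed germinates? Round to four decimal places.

P(G) ≈ 0.5044

P(G|A) = 1 − 0.149 = 0.851.
P(G) = P(G|A)·P(A) + P(G|B)·P(B)
      = 0.851·0.127 + 0.454·0.873
      = 0.108077 + 0.396342 = 0.504419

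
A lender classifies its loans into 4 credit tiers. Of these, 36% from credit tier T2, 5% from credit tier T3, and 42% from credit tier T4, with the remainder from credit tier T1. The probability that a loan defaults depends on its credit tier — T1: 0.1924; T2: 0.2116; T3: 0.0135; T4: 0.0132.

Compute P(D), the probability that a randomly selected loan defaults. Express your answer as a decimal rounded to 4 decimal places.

0.1151

P(T1) = 1 − (0.36 + 0.05 + 0.42) = 0.17.
Summing over the partition,
P(D) = P(D|T1)·P(T1) + P(D|T2)·P(T2) + P(D|T3)·P(T3) + P(D|T4)·P(T4)
      = 0.1924·0.17 + 0.2116·0.36 + 0.0135·0.05 + 0.0132·0.42
      = 0.032708 + 0.076176 + 0.000675 + 0.005544 = 0.115103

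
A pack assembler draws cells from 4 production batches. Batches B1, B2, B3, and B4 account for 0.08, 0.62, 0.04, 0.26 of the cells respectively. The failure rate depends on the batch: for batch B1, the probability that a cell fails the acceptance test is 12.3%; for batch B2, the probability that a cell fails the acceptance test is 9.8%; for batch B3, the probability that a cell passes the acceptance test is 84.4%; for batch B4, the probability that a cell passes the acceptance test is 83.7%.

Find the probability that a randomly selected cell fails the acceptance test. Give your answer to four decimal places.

0.1192

P(F|B3) = 1 − 0.844 = 0.156.
P(F|B4) = 1 − 0.837 = 0.163.
Using total probability over the partition,
P(F) = P(F|B1)·P(B1) + P(F|B2)·P(B2) + P(F|B3)·P(B3) + P(F|B4)·P(B4)
      = 0.123·0.08 + 0.098·0.62 + 0.156·0.04 + 0.163·0.26
      = 0.00984 + 0.06076 + 0.00624 + 0.04238 = 0.11922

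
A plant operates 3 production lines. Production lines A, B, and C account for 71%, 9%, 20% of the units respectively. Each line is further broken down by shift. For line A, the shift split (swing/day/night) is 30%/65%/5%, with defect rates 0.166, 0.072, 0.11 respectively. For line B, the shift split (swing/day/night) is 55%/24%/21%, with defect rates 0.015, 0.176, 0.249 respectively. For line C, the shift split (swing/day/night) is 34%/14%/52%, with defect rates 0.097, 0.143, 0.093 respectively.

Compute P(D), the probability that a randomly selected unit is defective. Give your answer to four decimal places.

P(D) ≈ 0.1020

P(D|A) = 0.3·0.166 + 0.65·0.072 + 0.05·0.11 = 0.0498 + 0.0468 + 0.0055 = 0.1021
P(D|B) = 0.55·0.015 + 0.24·0.176 + 0.21·0.249 = 0.00825 + 0.04224 + 0.05229 = 0.10278
P(D|C) = 0.34·0.097 + 0.14·0.143 + 0.52·0.093 = 0.03298 + 0.02002 + 0.04836 = 0.10136
Then overall,
P(D) = 0.71·0.1021 + 0.09·0.10278 + 0.2·0.10136
      = 0.072491 + 0.0092502 + 0.020272 = 0.1020132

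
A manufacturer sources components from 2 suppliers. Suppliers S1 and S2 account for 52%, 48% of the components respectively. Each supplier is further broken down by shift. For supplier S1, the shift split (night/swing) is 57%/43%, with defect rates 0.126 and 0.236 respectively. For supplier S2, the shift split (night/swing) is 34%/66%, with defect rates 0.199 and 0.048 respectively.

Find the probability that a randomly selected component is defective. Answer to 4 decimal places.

0.1378

P(D|S1) = 0.57·0.126 + 0.43·0.236 = 0.07182 + 0.10148 = 0.1733
P(D|S2) = 0.34·0.199 + 0.66·0.048 = 0.06766 + 0.03168 = 0.09934
By total probability over the outer partition,
P(D) = 0.52·0.1733 + 0.48·0.09934
      = 0.090116 + 0.0476832 = 0.1377992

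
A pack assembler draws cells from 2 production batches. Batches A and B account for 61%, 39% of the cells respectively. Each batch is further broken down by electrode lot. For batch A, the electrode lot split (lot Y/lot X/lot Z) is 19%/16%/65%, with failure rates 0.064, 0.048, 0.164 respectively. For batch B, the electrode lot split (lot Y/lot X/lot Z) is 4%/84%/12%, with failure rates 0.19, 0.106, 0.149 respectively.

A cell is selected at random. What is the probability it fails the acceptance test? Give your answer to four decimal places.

P(F|A) = 0.19·0.064 + 0.16·0.048 + 0.65·0.164 = 0.01216 + 0.00768 + 0.1066 = 0.12644
P(F|B) = 0.04·0.19 + 0.84·0.106 + 0.12·0.149 = 0.0076 + 0.08904 + 0.01788 = 0.11452
By total probability over the outer partition,
P(F) = 0.61·0.12644 + 0.39·0.11452
      = 0.0771284 + 0.0446628 = 0.1217912

0.1218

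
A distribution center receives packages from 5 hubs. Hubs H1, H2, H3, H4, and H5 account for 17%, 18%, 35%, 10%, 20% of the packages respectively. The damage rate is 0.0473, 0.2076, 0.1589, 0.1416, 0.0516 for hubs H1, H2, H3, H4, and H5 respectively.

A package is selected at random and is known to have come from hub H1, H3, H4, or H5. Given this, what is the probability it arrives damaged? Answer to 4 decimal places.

Let S = {H1, H3, H4, H5}.
P(S) = 0.17 + 0.35 + 0.1 + 0.2 = 0.82.
P(D ∩ S) = 0.0473·0.17 + 0.1589·0.35 + 0.1416·0.1 + 0.0516·0.2 = 0.008041 + 0.055615 + 0.01416 + 0.01032 = 0.088136.
P(D | S) = 0.088136 / 0.82 = 0.107483…

0.1075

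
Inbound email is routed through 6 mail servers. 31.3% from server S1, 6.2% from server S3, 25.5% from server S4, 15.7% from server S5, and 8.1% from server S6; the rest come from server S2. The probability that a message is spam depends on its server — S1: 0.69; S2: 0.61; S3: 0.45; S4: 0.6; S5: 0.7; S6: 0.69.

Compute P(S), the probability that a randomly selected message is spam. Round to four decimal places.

0.6432

P(S2) = 1 − (0.313 + 0.062 + 0.255 + 0.157 + 0.081) = 0.132.
P(S) = P(S|S1)·P(S1) + P(S|S2)·P(S2) + P(S|S3)·P(S3) + P(S|S4)·P(S4) + P(S|S5)·P(S5) + P(S|S6)·P(S6)
      = 0.69·0.313 + 0.61·0.132 + 0.45·0.062 + 0.6·0.255 + 0.7·0.157 + 0.69·0.081
      = 0.21597 + 0.08052 + 0.0279 + 0.153 + 0.1099 + 0.05589 = 0.64318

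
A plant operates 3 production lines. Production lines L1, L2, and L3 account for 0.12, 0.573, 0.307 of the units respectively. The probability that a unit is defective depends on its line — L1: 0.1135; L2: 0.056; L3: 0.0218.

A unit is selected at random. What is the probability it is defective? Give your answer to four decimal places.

0.0524

P(D) = P(D|L1)·P(L1) + P(D|L2)·P(L2) + P(D|L3)·P(L3)
      = 0.1135·0.12 + 0.056·0.573 + 0.0218·0.307
      = 0.01362 + 0.032088 + 0.0066926 = 0.0524006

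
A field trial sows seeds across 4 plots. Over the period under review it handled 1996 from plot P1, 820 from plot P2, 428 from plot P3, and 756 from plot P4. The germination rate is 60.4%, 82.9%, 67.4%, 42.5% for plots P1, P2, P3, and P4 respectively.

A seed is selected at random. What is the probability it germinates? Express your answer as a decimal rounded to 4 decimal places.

Total: 1996 + 820 + 428 + 756 = 4000.
P(P1) = 1996/4000 = 0.499. P(P2) = 820/4000 = 0.205. P(P3) = 428/4000 = 0.107. P(P4) = 756/4000 = 0.189.
By the law of total probability,
P(G) = P(G|P1)·P(P1) + P(G|P2)·P(P2) + P(G|P3)·P(P3) + P(G|P4)·P(P4)
      = 0.604·0.499 + 0.829·0.205 + 0.674·0.107 + 0.425·0.189
      = 0.301396 + 0.169945 + 0.072118 + 0.080325 = 0.623784

0.6238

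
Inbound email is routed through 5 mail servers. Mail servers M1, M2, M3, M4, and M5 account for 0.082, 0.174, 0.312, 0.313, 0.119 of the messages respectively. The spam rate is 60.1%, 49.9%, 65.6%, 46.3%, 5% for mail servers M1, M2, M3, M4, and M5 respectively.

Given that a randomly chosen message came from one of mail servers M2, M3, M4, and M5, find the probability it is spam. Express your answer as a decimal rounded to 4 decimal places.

Let J = {M2, M3, M4, M5}.
P(J) = 0.174 + 0.312 + 0.313 + 0.119 = 0.918.
P(S ∩ J) = 0.499·0.174 + 0.656·0.312 + 0.463·0.313 + 0.05·0.119 = 0.086826 + 0.204672 + 0.144919 + 0.00595 = 0.442367.
P(S | J) = 0.442367 / 0.918 = 0.481881…

0.4819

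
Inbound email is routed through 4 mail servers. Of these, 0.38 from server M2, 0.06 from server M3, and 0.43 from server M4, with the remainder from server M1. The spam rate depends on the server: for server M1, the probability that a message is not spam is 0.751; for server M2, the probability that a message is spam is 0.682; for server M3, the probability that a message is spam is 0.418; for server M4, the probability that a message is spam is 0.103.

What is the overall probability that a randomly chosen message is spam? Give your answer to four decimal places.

0.3609

P(M1) = 1 − (0.38 + 0.06 + 0.43) = 0.13.
P(S|M1) = 1 − 0.751 = 0.249.
By the law of total probability,
P(S) = P(S|M1)·P(M1) + P(S|M2)·P(M2) + P(S|M3)·P(M3) + P(S|M4)·P(M4)
      = 0.249·0.13 + 0.682·0.38 + 0.418·0.06 + 0.103·0.43
      = 0.03237 + 0.25916 + 0.02508 + 0.04429 = 0.3609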